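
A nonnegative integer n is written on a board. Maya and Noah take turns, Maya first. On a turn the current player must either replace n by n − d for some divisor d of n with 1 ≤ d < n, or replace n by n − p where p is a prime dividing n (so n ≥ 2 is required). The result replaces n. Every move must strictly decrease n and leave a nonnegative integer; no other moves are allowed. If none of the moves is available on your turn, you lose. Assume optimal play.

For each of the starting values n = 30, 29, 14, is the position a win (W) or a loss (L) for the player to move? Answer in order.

Classify positions by backward induction: terminal positions (no move available) are L. From any other position, the mover wins iff some move reaches an L.
n=0: no move → L
n=1: no move → L
n=2: can move to 0, which is L ⇒ W
n=3: can move to 0, which is L ⇒ W
n=4: moves to 2(W), 3(W); every one is W ⇒ L
n=5: can move to 0, which is L ⇒ W
n=6: can move to 4, which is L ⇒ W
n=7: can move to 0, which is L ⇒ W
n=8: can move to 4, which is L ⇒ W
n=9: moves to 6(W), 8(W); every one is W ⇒ L
n=10: can move to 9, which is L ⇒ W
n=11: can move to 0, which is L ⇒ W
n=12: can move to 9, which is L ⇒ W
n=13: can move to 0, which is L ⇒ W
n=14: moves to 7(W), 12(W), 13(W); every one is W ⇒ L
n=15: can move to 14, which is L ⇒ W
n=16: can move to 14, which is L ⇒ W
n=17: can move to 0, which is L ⇒ W
n=18: can move to 9, which is L ⇒ W
n=19: can move to 0, which is L ⇒ W
n=20: moves to 10(W), 15(W), 16(W), 18(W), 19(W); every one is W ⇒ L
n=21: can move to 14, which is L ⇒ W
n=22: can move to 20, which is L ⇒ W
n=23: can move to 0, which is L ⇒ W
n=24: can move to 20, which is L ⇒ W
n=25: can move to 20, which is L ⇒ W
n=26: moves to 13(W), 24(W), 25(W); every one is W ⇒ L
n=27: can move to 26, which is L ⇒ W
n=28: can move to 14, which is L ⇒ W
n=29: can move to 0, which is L ⇒ W
n=30: can move to 20, which is L ⇒ W

30: W, 29: W, 14: L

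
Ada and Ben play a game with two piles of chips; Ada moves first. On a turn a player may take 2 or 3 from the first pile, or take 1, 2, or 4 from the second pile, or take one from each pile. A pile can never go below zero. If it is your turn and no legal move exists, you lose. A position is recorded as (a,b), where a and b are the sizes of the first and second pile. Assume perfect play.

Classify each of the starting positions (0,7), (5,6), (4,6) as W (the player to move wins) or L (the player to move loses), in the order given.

(0,7): W, (5,6): L, (4,6): W

Compute win/loss labels from the base case upward. A position with no move is L. Any other position is W if it can reach an L in one move, else L.
No move ever increases a pile, so every position that can arise here has a ≤ 5 and b ≤ 7; it is enough to label the cells with 0 ≤ a ≤ 5 and 0 ≤ b ≤ 7.
Every move lowers a or b (never raises either), so fill the grid row by row in increasing a, and left to right within a row: each cell's successors are then already labelled.
      b=0  b=1  b=2  b=3  b=4  b=5  b=6  b=7
a=0:    L    W    W    L    W    W    L    W
a=1:    L    W    W    L    W    W    L    W
a=2:    W    W    L    W    W    L    W    W
a=3:    W    L    W    W    L    W    W    L
a=4:    W    L    W    W    L    W    W    L
a=5:    L    W    W    L    W    W    L    W
Cells with no legal move (terminal, hence L): (0,0), (1,0).
The remaining L cells, each justified by listing all of its moves:
(0,3): moves to (0,2)(W), (0,1)(W); every one is W ⇒ L
(0,6): moves to (0,5)(W), (0,4)(W), (0,2)(W); every one is W ⇒ L
(1,3): moves to (1,2)(W), (1,1)(W), (0,2)(W); every one is W ⇒ L
(1,6): moves to (1,5)(W), (1,4)(W), (1,2)(W), (0,5)(W); every one is W ⇒ L
(2,2): moves to (0,2)(W), (2,1)(W), (2,0)(W), (1,1)(W); every one is W ⇒ L
(2,5): moves to (0,5)(W), (2,4)(W), (2,3)(W), (2,1)(W), (1,4)(W); every one is W ⇒ L
(3,1): moves to (1,1)(W), (0,1)(W), (3,0)(W), (2,0)(W); every one is W ⇒ L
(3,4): moves to (1,4)(W), (0,4)(W), (3,3)(W), (3,2)(W), (3,0)(W), (2,3)(W); every one is W ⇒ L
(3,7): moves to (1,7)(W), (0,7)(W), (3,6)(W), (3,5)(W), (3,3)(W), (2,6)(W); every one is W ⇒ L
(4,1): moves to (2,1)(W), (1,1)(W), (4,0)(W), (3,0)(W); every one is W ⇒ L
(4,4): moves to (2,4)(W), (1,4)(W), (4,3)(W), (4,2)(W), (4,0)(W), (3,3)(W); every one is W ⇒ L
(4,7): moves to (2,7)(W), (1,7)(W), (4,6)(W), (4,5)(W), (4,3)(W), (3,6)(W); every one is W ⇒ L
(5,0): moves to (3,0)(W), (2,0)(W); every one is W ⇒ L
(5,3): moves to (3,3)(W), (2,3)(W), (5,2)(W), (5,1)(W), (4,2)(W); every one is W ⇒ L
(5,6): moves to (3,6)(W), (2,6)(W), (5,5)(W), (5,4)(W), (5,2)(W), (4,5)(W); every one is W ⇒ L
Every other cell has at least one move into one of the L cells above, so it is W.
(0,7): the move to (0,6) reaches an L cell, so W
(5,6): one of the L cells justified above, so L
(4,6): the move to (1,6) reaches an L cell, so W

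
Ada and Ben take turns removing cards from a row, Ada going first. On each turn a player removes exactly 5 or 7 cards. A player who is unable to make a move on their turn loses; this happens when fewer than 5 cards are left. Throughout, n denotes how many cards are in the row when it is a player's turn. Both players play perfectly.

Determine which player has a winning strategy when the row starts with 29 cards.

Positions with no move are L. A position that does have a move is losing for the player to move precisely when every available move leads to a winning position for the opponent. Fill in the labels:
n=0: no move → L
n=1: no move → L
n=2: no move → L
n=3: no move → L
n=4: no move → L
n=5: reaches L-position 0 → W
n=6: reaches L-position 1 → W
n=7: reaches L-position 2 → W
n=8: reaches L-position 3 → W
n=9: reaches L-position 4 → W
n=10: reaches L-position 3 → W
n=11: reaches L-position 4 → W
n=12: only reaches 7(W), 5(W), all W → L
n=13: only reaches 8(W), 6(W), all W → L
n=14: only reaches 9(W), 7(W), all W → L
n=15: only reaches 10(W), 8(W), all W → L
n=16: only reaches 11(W), 9(W), all W → L
n=17: reaches L-position 12 → W
n=18: reaches L-position 13 → W
n=19: reaches L-position 14 → W
n=20: reaches L-position 15 → W
n=21: reaches L-position 16 → W
n=22: reaches L-position 15 → W
n=23: reaches L-position 16 → W
n=24: only reaches 19(W), 17(W), all W → L
n=25: only reaches 20(W), 18(W), all W → L
n=26: only reaches 21(W), 19(W), all W → L
n=27: only reaches 22(W), 20(W), all W → L
n=28: only reaches 23(W), 21(W), all W → L
n=29: reaches L-position 24 → W
The starting position 29 is W: Ada should remove 5, leaving 24, handing over an L position.

Ada wins.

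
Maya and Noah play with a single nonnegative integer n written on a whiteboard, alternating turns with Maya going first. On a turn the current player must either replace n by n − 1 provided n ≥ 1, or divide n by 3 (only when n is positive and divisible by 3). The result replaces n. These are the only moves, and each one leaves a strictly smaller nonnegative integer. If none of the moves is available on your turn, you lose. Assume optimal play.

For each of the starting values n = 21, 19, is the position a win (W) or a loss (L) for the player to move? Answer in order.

21: W, 19: L

Positions with no move are L. A position that does have a move is losing for the player to move precisely when every available move leads to a winning position for the opponent. Fill in the labels:
n=0: no move → L
n=1: W (go to 0, an L position)
n=2: L (sole option 1(W) is W)
n=3: W (go to 2, an L position)
n=4: L (sole option 3(W) is W)
n=5: W (go to 4, an L position)
n=6: W (go to 2, an L position)
n=7: L (sole option 6(W) is W)
n=8: W (go to 7, an L position)
n=9: L (options 3(W), 8(W) are all W)
n=10: W (go to 9, an L position)
n=11: L (sole option 10(W) is W)
n=12: W (go to 4, an L position)
n=13: L (sole option 12(W) is W)
n=14: W (go to 13, an L position)
n=15: L (options 5(W), 14(W) are all W)
n=16: W (go to 15, an L position)
n=17: L (sole option 16(W) is W)
n=18: W (go to 17, an L position)
n=19: L (sole option 18(W) is W)
n=20: W (go to 19, an L position)
n=21: W (go to 7, an L position)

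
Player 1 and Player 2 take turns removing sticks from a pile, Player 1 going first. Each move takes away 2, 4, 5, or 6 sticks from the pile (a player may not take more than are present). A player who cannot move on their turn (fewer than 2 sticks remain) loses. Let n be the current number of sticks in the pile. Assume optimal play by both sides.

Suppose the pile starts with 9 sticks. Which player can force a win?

Player 2 wins.

Label each position W (a win for the player to move) or L (a loss). A position with no legal move is L; any other position is W exactly when some move reaches an L, and L when every move reaches a W.
n=0: no move → L
n=1: no move → L
n=2: can move to 0, which is L ⇒ W
n=3: can move to 1, which is L ⇒ W
n=4: can move to 0, which is L ⇒ W
n=5: can move to 1, which is L ⇒ W
n=6: can move to 1, which is L ⇒ W
n=7: can move to 1, which is L ⇒ W
n=8: moves to 6(W), 4(W), 3(W), 2(W); every one is W ⇒ L
n=9: moves to 7(W), 5(W), 4(W), 3(W); every one is W ⇒ L
The starting position 9 is L: whatever Player 1 does, the opponent receives a W position.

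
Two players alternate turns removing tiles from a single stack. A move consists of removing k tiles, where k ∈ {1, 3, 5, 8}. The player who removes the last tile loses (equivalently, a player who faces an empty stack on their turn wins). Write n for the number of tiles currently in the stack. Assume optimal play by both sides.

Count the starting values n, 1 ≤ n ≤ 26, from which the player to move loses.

8

Positions with no move are W. A position that does have a move is losing for the player to move precisely when every available move leads to a winning position for the opponent. Fill in the labels:
n=0: no move; the opponent has just taken the last tile and therefore loses → W
n=1: only reaches 0(W), which is W → L
n=2: reaches L-position 1 → W
n=3: only reaches 2(W), 0(W), all W → L
n=4: reaches L-position 3 → W
n=5: only reaches 4(W), 2(W), 0(W), all W → L
n=6: reaches L-position 5 → W
n=7: only reaches 6(W), 4(W), 2(W), all W → L
n=8: reaches L-position 7 → W
n=9: reaches L-position 1 → W
n=10: reaches L-position 7 → W
n=11: reaches L-position 3 → W
n=12: reaches L-position 7 → W
n=13: reaches L-position 5 → W
n=14: only reaches 13(W), 11(W), 9(W), 6(W), all W → L
n=15: reaches L-position 14 → W
n=16: only reaches 15(W), 13(W), 11(W), 8(W), all W → L
n=17: reaches L-position 16 → W
n=18: only reaches 17(W), 15(W), 13(W), 10(W), all W → L
n=19: reaches L-position 18 → W
n=20: only reaches 19(W), 17(W), 15(W), 12(W), all W → L
n=21: reaches L-position 20 → W
n=22: reaches L-position 14 → W
n=23: reaches L-position 20 → W
n=24: reaches L-position 16 → W
n=25: reaches L-position 20 → W
n=26: reaches L-position 18 → W
L entries with 1 ≤ n ≤ 26 (the range starts at n=1): n = 1, 3, 5, 7, 14, 16, 18, 20; that makes 8.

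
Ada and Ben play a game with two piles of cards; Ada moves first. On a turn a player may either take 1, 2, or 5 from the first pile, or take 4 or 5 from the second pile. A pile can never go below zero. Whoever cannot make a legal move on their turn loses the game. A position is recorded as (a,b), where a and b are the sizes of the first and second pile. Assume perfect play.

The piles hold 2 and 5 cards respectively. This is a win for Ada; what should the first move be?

Move to (1,5).

Positions with no move are L. A position that does have a move is losing for the player to move precisely when every available move leads to a winning position for the opponent. Fill in the labels:
No move ever increases a pile, so every position that can arise here has a ≤ 2 and b ≤ 5; it is enough to label the cells with 0 ≤ a ≤ 2 and 0 ≤ b ≤ 5.
Every move lowers a or b (never raises either), so fill the grid row by row in increasing a, and left to right within a row: each cell's successors are then already labelled.
      b=0  b=1  b=2  b=3  b=4  b=5
a=0:    L    L    L    L    W    W
a=1:    W    W    W    W    L    L
a=2:    W    W    W    W    W    W
Cells with no legal move (terminal, hence L): (0,0), (0,1), (0,2), (0,3).
The remaining L cells, each justified by listing all of its moves:
(1,4): →(0,4)(W), (1,0)(W) — all W, so L
(1,5): →(0,5)(W), (1,1)(W), (1,0)(W) — all W, so L
Every other cell has at least one move into one of the L cells above, so it is W.
From (2,5), the L positions reachable in one move are: (1,5).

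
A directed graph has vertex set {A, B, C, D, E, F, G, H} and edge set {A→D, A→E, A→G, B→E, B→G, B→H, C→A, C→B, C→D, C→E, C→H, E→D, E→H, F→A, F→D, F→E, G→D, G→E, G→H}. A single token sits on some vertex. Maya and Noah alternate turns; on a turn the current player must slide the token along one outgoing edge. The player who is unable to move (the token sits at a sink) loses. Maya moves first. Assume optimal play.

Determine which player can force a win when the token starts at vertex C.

Maya wins.

Classify positions by backward induction: terminal positions (no move available) are L. From any other position, the mover wins iff some move reaches an L.
Every edge goes from a vertex to one that appears earlier in the order H, D, E, G, B, A, C, F, so processing vertices in that order labels each vertex after all of its successors.
H: no outgoing edge → L
D: no outgoing edge → L
E: can move to D, which is L ⇒ W
G: can move to D, which is L ⇒ W
B: can move to H, which is L ⇒ W
A: can move to D, which is L ⇒ W
C: can move to D, which is L ⇒ W
F: can move to D, which is L ⇒ W
From C Maya can move to D, reaching an L position.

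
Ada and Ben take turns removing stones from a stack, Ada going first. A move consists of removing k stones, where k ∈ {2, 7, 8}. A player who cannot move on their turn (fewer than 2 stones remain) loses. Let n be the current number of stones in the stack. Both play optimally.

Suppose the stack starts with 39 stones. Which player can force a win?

Ben wins.

Use the standard recursion: the mover loses at a terminal position; elsewhere, the mover wins exactly when some move hands the opponent an L position.
n=0: no move → L
n=1: no move → L
n=2: can move to 0, which is L ⇒ W
n=3: can move to 1, which is L ⇒ W
n=4: the only move is to 2(W), a W ⇒ L
n=5: the only move is to 3(W), a W ⇒ L
n=6: can move to 4, which is L ⇒ W
n=7: can move to 5, which is L ⇒ W
n=8: can move to 1, which is L ⇒ W
n=9: can move to 1, which is L ⇒ W
n=10: moves to 8(W), 3(W), 2(W); every one is W ⇒ L
n=11: can move to 4, which is L ⇒ W
n=12: can move to 10, which is L ⇒ W
n=13: can move to 5, which is L ⇒ W
n=14: moves to 12(W), 7(W), 6(W); every one is W ⇒ L
n=15: moves to 13(W), 8(W), 7(W); every one is W ⇒ L
n=16: can move to 14, which is L ⇒ W
n=17: can move to 15, which is L ⇒ W
n=18: can move to 10, which is L ⇒ W
n=19: moves to 17(W), 12(W), 11(W); every one is W ⇒ L
n=20: moves to 18(W), 13(W), 12(W); every one is W ⇒ L
n=21: can move to 19, which is L ⇒ W
n=22: can move to 20, which is L ⇒ W
n=23: can move to 15, which is L ⇒ W
n=24: moves to 22(W), 17(W), 16(W); every one is W ⇒ L
n=25: moves to 23(W), 18(W), 17(W); every one is W ⇒ L
n=26: can move to 24, which is L ⇒ W
n=27: can move to 25, which is L ⇒ W
n=28: can move to 20, which is L ⇒ W
n=29: moves to 27(W), 22(W), 21(W); every one is W ⇒ L
n=30: moves to 28(W), 23(W), 22(W); every one is W ⇒ L
n=31: can move to 29, which is L ⇒ W
n=32: can move to 30, which is L ⇒ W
n=33: can move to 25, which is L ⇒ W
n=34: moves to 32(W), 27(W), 26(W); every one is W ⇒ L
n=35: moves to 33(W), 28(W), 27(W); every one is W ⇒ L
n=36: can move to 34, which is L ⇒ W
n=37: can move to 35, which is L ⇒ W
n=38: can move to 30, which is L ⇒ W
n=39: moves to 37(W), 32(W), 31(W); every one is W ⇒ L
The starting position 39 is L: whatever Ada does, the opponent receives a W position.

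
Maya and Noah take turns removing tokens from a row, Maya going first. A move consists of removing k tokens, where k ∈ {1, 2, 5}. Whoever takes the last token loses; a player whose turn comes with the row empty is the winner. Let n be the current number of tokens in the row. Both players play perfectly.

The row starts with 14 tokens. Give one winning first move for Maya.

Positions with no move are W. A position that does have a move is losing for the player to move precisely when every available move leads to a winning position for the opponent. Fill in the labels:
n=0: no move; the opponent has just taken the last token and therefore loses → W
n=1: the only move is to 0(W), a W ⇒ L
n=2: can move to 1, which is L ⇒ W
n=3: can move to 1, which is L ⇒ W
n=4: moves to 3(W), 2(W); every one is W ⇒ L
n=5: can move to 4, which is L ⇒ W
n=6: can move to 4, which is L ⇒ W
n=7: moves to 6(W), 5(W), 2(W); every one is W ⇒ L
n=8: can move to 7, which is L ⇒ W
n=9: can move to 7, which is L ⇒ W
n=10: moves to 9(W), 8(W), 5(W); every one is W ⇒ L
n=11: can move to 10, which is L ⇒ W
n=12: can move to 10, which is L ⇒ W
n=13: moves to 12(W), 11(W), 8(W); every one is W ⇒ L
n=14: can move to 13, which is L ⇒ W
From 14, the L positions reachable in one move are: 13.

Remove 1, leaving 13.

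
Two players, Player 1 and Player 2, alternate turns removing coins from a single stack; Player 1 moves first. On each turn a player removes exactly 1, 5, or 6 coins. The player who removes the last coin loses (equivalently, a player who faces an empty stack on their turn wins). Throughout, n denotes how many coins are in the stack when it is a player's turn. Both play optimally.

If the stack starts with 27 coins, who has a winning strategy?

Positions with no move are W. A position that does have a move is losing for the player to move precisely when every available move leads to a winning position for the opponent. Fill in the labels:
n=0: no move; the opponent has just taken the last coin and therefore loses → W
n=1: L (sole option 0(W) is W)
n=2: W (go to 1, an L position)
n=3: L (sole option 2(W) is W)
n=4: W (go to 3, an L position)
n=5: L (options 4(W), 0(W) are all W)
n=6: W (go to 5, an L position)
n=7: W (go to 1, an L position)
n=8: W (go to 3, an L position)
n=9: W (go to 3, an L position)
n=10: W (go to 5, an L position)
n=11: W (go to 5, an L position)
n=12: L (options 11(W), 7(W), 6(W) are all W)
n=13: W (go to 12, an L position)
n=14: L (options 13(W), 9(W), 8(W) are all W)
n=15: W (go to 14, an L position)
n=16: L (options 15(W), 11(W), 10(W) are all W)
n=17: W (go to 16, an L position)
n=18: W (go to 12, an L position)
n=19: W (go to 14, an L position)
n=20: W (go to 14, an L position)
n=21: W (go to 16, an L position)
n=22: W (go to 16, an L position)
n=23: L (options 22(W), 18(W), 17(W) are all W)
n=24: W (go to 23, an L position)
n=25: L (options 24(W), 20(W), 19(W) are all W)
n=26: W (go to 25, an L position)
n=27: L (options 26(W), 22(W), 21(W) are all W)
The starting position 27 is L: whatever Player 1 does, the opponent receives a W position.

Player 2 wins.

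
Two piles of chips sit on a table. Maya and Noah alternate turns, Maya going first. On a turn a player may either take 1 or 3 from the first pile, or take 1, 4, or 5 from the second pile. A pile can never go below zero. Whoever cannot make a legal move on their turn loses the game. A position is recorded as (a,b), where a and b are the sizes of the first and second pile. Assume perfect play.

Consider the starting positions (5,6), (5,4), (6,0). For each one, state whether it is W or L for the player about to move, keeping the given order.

(5,6): W, (5,4): W, (6,0): L

Use the standard recursion: the mover loses at a terminal position; elsewhere, the mover wins exactly when some move hands the opponent an L position.
No move ever increases a pile, so every position that can arise here has a ≤ 6 and b ≤ 6; it is enough to label the cells with 0 ≤ a ≤ 6 and 0 ≤ b ≤ 6.
Every move lowers a or b (never raises either), so fill the grid row by row in increasing a, and left to right within a row: each cell's successors are then already labelled.
      b=0  b=1  b=2  b=3  b=4  b=5  b=6
a=0:    L    W    L    W    W    W    W
a=1:    W    L    W    L    W    W    W
a=2:    L    W    L    W    W    W    W
a=3:    W    L    W    L    W    W    W
a=4:    L    W    L    W    W    W    W
a=5:    W    L    W    L    W    W    W
a=6:    L    W    L    W    W    W    W
Cells with no legal move (terminal, hence L): (0,0).
The remaining L cells, each justified by listing all of its moves:
(0,2): the only move is to (0,1)(W), a W ⇒ L
(1,1): moves to (0,1)(W), (1,0)(W); every one is W ⇒ L
(1,3): moves to (0,3)(W), (1,2)(W); every one is W ⇒ L
(2,0): the only move is to (1,0)(W), a W ⇒ L
(2,2): moves to (1,2)(W), (2,1)(W); every one is W ⇒ L
(3,1): moves to (2,1)(W), (0,1)(W), (3,0)(W); every one is W ⇒ L
(3,3): moves to (2,3)(W), (0,3)(W), (3,2)(W); every one is W ⇒ L
(4,0): moves to (3,0)(W), (1,0)(W); every one is W ⇒ L
(4,2): moves to (3,2)(W), (1,2)(W), (4,1)(W); every one is W ⇒ L
(5,1): moves to (4,1)(W), (2,1)(W), (5,0)(W); every one is W ⇒ L
(5,3): moves to (4,3)(W), (2,3)(W), (5,2)(W); every one is W ⇒ L
(6,0): moves to (5,0)(W), (3,0)(W); every one is W ⇒ L
(6,2): moves to (5,2)(W), (3,2)(W), (6,1)(W); every one is W ⇒ L
Every other cell has at least one move into one of the L cells above, so it is W.
(5,6): the move to (5,1) reaches an L cell, so W
(5,4): the move to (5,3) reaches an L cell, so W
(6,0): one of the L cells justified above, so L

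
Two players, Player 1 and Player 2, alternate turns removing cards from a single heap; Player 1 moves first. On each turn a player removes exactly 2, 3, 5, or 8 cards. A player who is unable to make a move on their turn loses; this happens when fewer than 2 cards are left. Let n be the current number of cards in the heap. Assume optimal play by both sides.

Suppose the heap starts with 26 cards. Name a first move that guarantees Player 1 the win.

Remove 2, leaving 24.

Work bottom-up. With no move the player to move loses. Otherwise the position is W if at least one move leads to an L position for the opponent, and L if every move leads to a W.
n=0: no move → L
n=1: no move → L
n=2: W (go to 0, an L position)
n=3: W (go to 1, an L position)
n=4: W (go to 1, an L position)
n=5: W (go to 0, an L position)
n=6: W (go to 1, an L position)
n=7: L (options 5(W), 4(W), 2(W) are all W)
n=8: W (go to 0, an L position)
n=9: W (go to 7, an L position)
n=10: W (go to 7, an L position)
n=11: L (options 9(W), 8(W), 6(W), 3(W) are all W)
n=12: W (go to 7, an L position)
n=13: W (go to 11, an L position)
n=14: W (go to 11, an L position)
n=15: W (go to 7, an L position)
n=16: W (go to 11, an L position)
n=17: L (options 15(W), 14(W), 12(W), 9(W) are all W)
n=18: L (options 16(W), 15(W), 13(W), 10(W) are all W)
n=19: W (go to 17, an L position)
n=20: W (go to 18, an L position)
n=21: W (go to 18, an L position)
n=22: W (go to 17, an L position)
n=23: W (go to 18, an L position)
n=24: L (options 22(W), 21(W), 19(W), 16(W) are all W)
n=25: W (go to 17, an L position)
n=26: W (go to 24, an L position)
From 26, the L positions reachable in one move are: 24, 18. Any move reaching one of these is winning.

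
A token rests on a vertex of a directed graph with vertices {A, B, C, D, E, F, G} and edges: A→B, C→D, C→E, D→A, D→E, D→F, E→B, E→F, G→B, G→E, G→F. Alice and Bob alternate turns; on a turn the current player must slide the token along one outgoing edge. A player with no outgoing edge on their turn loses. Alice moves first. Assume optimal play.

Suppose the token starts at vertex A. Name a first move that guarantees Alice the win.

Compute win/loss labels from the base case upward. A position with no move is L. Any other position is W if it can reach an L in one move, else L.
Every edge goes from a vertex to one that appears earlier in the order B, F, E, A, G, D, C, so processing vertices in that order labels each vertex after all of its successors.
B: no outgoing edge → L
F: no outgoing edge → L
E: W (go to F, an L position)
A: W (go to B, an L position)
G: W (go to F, an L position)
D: W (go to F, an L position)
C: L (options D(W), E(W) are all W)
From A, the L positions reachable in one move are: B.

Move to B.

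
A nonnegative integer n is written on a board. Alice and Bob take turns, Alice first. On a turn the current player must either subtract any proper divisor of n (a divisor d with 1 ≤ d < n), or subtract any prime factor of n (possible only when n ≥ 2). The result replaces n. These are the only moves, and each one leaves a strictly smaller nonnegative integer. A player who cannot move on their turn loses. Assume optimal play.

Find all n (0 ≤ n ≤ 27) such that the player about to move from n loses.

0, 1, 4, 9, 14, 20, 26

Build the W/L table. Terminal = L. A non-terminal position is W if it has a move to some L; otherwise it is L.
n=0: no move → L
n=1: no move → L
n=2: W (go to 0, an L position)
n=3: W (go to 0, an L position)
n=4: L (options 2(W), 3(W) are all W)
n=5: W (go to 0, an L position)
n=6: W (go to 4, an L position)
n=7: W (go to 0, an L position)
n=8: W (go to 4, an L position)
n=9: L (options 6(W), 8(W) are all W)
n=10: W (go to 9, an L position)
n=11: W (go to 0, an L position)
n=12: W (go to 9, an L position)
n=13: W (go to 0, an L position)
n=14: L (options 7(W), 12(W), 13(W) are all W)
n=15: W (go to 14, an L position)
n=16: W (go to 14, an L position)
n=17: W (go to 0, an L position)
n=18: W (go to 9, an L position)
n=19: W (go to 0, an L position)
n=20: L (options 10(W), 15(W), 16(W), 18(W), 19(W) are all W)
n=21: W (go to 14, an L position)
n=22: W (go to 20, an L position)
n=23: W (go to 0, an L position)
n=24: W (go to 20, an L position)
n=25: W (go to 20, an L position)
n=26: L (options 13(W), 24(W), 25(W) are all W)
n=27: W (go to 26, an L position)
The losing starting values of n are exactly the entries labelled L in this table (7 of them).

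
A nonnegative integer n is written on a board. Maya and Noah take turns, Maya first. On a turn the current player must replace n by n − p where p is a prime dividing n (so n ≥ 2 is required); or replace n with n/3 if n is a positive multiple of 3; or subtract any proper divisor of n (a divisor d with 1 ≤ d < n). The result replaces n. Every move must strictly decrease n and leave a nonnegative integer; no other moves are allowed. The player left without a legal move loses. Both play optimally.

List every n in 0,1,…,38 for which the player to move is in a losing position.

Build the W/L table. Terminal = L. A non-terminal position is W if it has a move to some L; otherwise it is L.
n=0: no move → L
n=1: no move → L
n=2: W (go to 0, an L position)
n=3: W (go to 0, an L position)
n=4: L (options 2(W), 3(W) are all W)
n=5: W (go to 0, an L position)
n=6: W (go to 4, an L position)
n=7: W (go to 0, an L position)
n=8: W (go to 4, an L position)
n=9: L (options 3(W), 6(W), 8(W) are all W)
n=10: W (go to 9, an L position)
n=11: W (go to 0, an L position)
n=12: W (go to 4, an L position)
n=13: W (go to 0, an L position)
n=14: L (options 7(W), 12(W), 13(W) are all W)
n=15: W (go to 14, an L position)
n=16: W (go to 14, an L position)
n=17: W (go to 0, an L position)
n=18: W (go to 9, an L position)
n=19: W (go to 0, an L position)
n=20: L (options 10(W), 15(W), 16(W), 18(W), 19(W) are all W)
n=21: W (go to 14, an L position)
n=22: W (go to 20, an L position)
n=23: W (go to 0, an L position)
n=24: W (go to 20, an L position)
n=25: W (go to 20, an L position)
n=26: L (options 13(W), 24(W), 25(W) are all W)
n=27: W (go to 9, an L position)
n=28: W (go to 14, an L position)
n=29: W (go to 0, an L position)
n=30: W (go to 20, an L position)
n=31: W (go to 0, an L position)
n=32: L (options 16(W), 24(W), 28(W), 30(W), 31(W) are all W)
n=33: W (go to 32, an L position)
n=34: W (go to 32, an L position)
n=35: L (options 28(W), 30(W), 34(W) are all W)
n=36: W (go to 32, an L position)
n=37: W (go to 0, an L position)
n=38: L (options 19(W), 36(W), 37(W) are all W)
Reading off the rows marked L gives the requested list; there are 10 such values of n.

0, 1, 4, 9, 14, 20, 26, 32, 35, 38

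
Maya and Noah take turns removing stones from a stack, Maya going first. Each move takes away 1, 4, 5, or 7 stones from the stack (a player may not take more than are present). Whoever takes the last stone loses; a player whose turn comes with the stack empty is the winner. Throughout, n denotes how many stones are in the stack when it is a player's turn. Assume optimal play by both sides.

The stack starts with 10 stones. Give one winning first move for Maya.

Remove 1, leaving 9.

Classify positions by backward induction: terminal positions (no move available) are W. From any other position, the mover wins iff some move reaches an L.
n=0: no move; the opponent has just taken the last stone and therefore loses → W
n=1: only reaches 0(W), which is W → L
n=2: reaches L-position 1 → W
n=3: only reaches 2(W), which is W → L
n=4: reaches L-position 3 → W
n=5: reaches L-position 1 → W
n=6: reaches L-position 1 → W
n=7: reaches L-position 3 → W
n=8: reaches L-position 3 → W
n=9: only reaches 8(W), 5(W), 4(W), 2(W), all W → L
n=10: reaches L-position 9 → W
From 10, the L positions reachable in one move are: 9, 3. Any move reaching one of these is winning.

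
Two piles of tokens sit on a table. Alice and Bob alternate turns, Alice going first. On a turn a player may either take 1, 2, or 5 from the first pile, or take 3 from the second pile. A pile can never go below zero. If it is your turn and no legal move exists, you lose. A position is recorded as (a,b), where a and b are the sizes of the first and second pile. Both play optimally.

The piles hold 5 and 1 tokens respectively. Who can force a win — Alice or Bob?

Build the W/L table. Terminal = L. A non-terminal position is W if it has a move to some L; otherwise it is L.
No move ever increases a pile, so every position that can arise here has a ≤ 5 and b ≤ 1; it is enough to label the cells with 0 ≤ a ≤ 5 and 0 ≤ b ≤ 1.
Every move lowers a or b (never raises either), so fill the grid row by row in increasing a, and left to right within a row: each cell's successors are then already labelled.
      b=0  b=1
a=0:    L    L
a=1:    W    W
a=2:    W    W
a=3:    L    L
a=4:    W    W
a=5:    W    W
Cells with no legal move (terminal, hence L): (0,0), (0,1).
The remaining L cells, each justified by listing all of its moves:
(3,0): only reaches (2,0)(W), (1,0)(W), all W → L
(3,1): only reaches (2,1)(W), (1,1)(W), all W → L
Every other cell has at least one move into one of the L cells above, so it is W.
The starting position (5,1) is W: Alice should move to (3,1), handing over an L position.

Alice wins.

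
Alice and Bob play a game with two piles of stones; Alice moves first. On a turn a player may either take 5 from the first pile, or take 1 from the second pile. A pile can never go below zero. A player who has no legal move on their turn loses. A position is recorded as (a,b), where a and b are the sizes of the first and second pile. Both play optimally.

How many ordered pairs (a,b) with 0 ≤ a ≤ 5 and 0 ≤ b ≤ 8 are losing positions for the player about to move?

29

Positions with no move are L. A position that does have a move is losing for the player to move precisely when every available move leads to a winning position for the opponent. Fill in the labels:
Every move lowers a or b (never raises either), so fill the grid row by row in increasing a, and left to right within a row: each cell's successors are then already labelled.
      b=0  b=1  b=2  b=3  b=4  b=5  b=6  b=7  b=8
a=0:    L    W    L    W    L    W    L    W    L
a=1:    L    W    L    W    L    W    L    W    L
a=2:    L    W    L    W    L    W    L    W    L
a=3:    L    W    L    W    L    W    L    W    L
a=4:    L    W    L    W    L    W    L    W    L
a=5:    W    L    W    L    W    L    W    L    W
Cells with no legal move (terminal, hence L): (0,0), (1,0), (2,0), (3,0), (4,0).
The remaining L cells, each justified by listing all of its moves:
(0,2): the only move is to (0,1)(W), a W ⇒ L
(0,4): the only move is to (0,3)(W), a W ⇒ L
(0,6): the only move is to (0,5)(W), a W ⇒ L
(0,8): the only move is to (0,7)(W), a W ⇒ L
(1,2): the only move is to (1,1)(W), a W ⇒ L
(1,4): the only move is to (1,3)(W), a W ⇒ L
(1,6): the only move is to (1,5)(W), a W ⇒ L
(1,8): the only move is to (1,7)(W), a W ⇒ L
(2,2): the only move is to (2,1)(W), a W ⇒ L
(2,4): the only move is to (2,3)(W), a W ⇒ L
(2,6): the only move is to (2,5)(W), a W ⇒ L
(2,8): the only move is to (2,7)(W), a W ⇒ L
(3,2): the only move is to (3,1)(W), a W ⇒ L
(3,4): the only move is to (3,3)(W), a W ⇒ L
(3,6): the only move is to (3,5)(W), a W ⇒ L
(3,8): the only move is to (3,7)(W), a W ⇒ L
(4,2): the only move is to (4,1)(W), a W ⇒ L
(4,4): the only move is to (4,3)(W), a W ⇒ L
(4,6): the only move is to (4,5)(W), a W ⇒ L
(4,8): the only move is to (4,7)(W), a W ⇒ L
(5,1): moves to (0,1)(W), (5,0)(W); every one is W ⇒ L
(5,3): moves to (0,3)(W), (5,2)(W); every one is W ⇒ L
(5,5): moves to (0,5)(W), (5,4)(W); every one is W ⇒ L
(5,7): moves to (0,7)(W), (5,6)(W); every one is W ⇒ L
Every other cell has at least one move into one of the L cells above, so it is W.
L cells per row: a=0: 5, a=1: 5, a=2: 5, a=3: 5, a=4: 5, a=5: 4; total 29.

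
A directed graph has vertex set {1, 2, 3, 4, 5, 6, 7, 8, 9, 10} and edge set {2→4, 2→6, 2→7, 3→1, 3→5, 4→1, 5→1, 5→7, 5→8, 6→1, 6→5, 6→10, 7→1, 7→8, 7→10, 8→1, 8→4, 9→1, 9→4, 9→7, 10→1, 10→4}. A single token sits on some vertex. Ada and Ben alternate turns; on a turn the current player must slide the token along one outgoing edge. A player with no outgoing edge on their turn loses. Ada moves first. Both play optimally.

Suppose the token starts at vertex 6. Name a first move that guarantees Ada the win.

Work bottom-up. With no move the player to move loses. Otherwise the position is W if at least one move leads to an L position for the opponent, and L if every move leads to a W.
Every edge goes from a vertex to one that appears earlier in the order 1, 4, 8, 10, 7, 5, 6, 2, 9, 3, so processing vertices in that order labels each vertex after all of its successors.
1: no outgoing edge → L
4: W (go to 1, an L position)
8: W (go to 1, an L position)
10: W (go to 1, an L position)
7: W (go to 1, an L position)
5: W (go to 1, an L position)
6: W (go to 1, an L position)
2: L (options 6(W), 7(W), 4(W) are all W)
9: W (go to 1, an L position)
3: W (go to 1, an L position)
From 6, the L positions reachable in one move are: 1.

Move to 1.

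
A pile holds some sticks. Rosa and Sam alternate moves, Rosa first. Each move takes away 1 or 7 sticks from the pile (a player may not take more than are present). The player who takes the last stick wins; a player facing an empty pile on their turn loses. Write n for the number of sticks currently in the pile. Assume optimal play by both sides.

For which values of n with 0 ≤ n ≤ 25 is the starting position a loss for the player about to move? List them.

Compute win/loss labels from the base case upward. A position with no move is L. Any other position is W if it can reach an L in one move, else L.
n=0: no move → L
n=1: reaches L-position 0 → W
n=2: only reaches 1(W), which is W → L
n=3: reaches L-position 2 → W
n=4: only reaches 3(W), which is W → L
n=5: reaches L-position 4 → W
n=6: only reaches 5(W), which is W → L
n=7: reaches L-position 6 → W
n=8: only reaches 7(W), 1(W), all W → L
n=9: reaches L-position 8 → W
n=10: only reaches 9(W), 3(W), all W → L
n=11: reaches L-position 10 → W
n=12: only reaches 11(W), 5(W), all W → L
n=13: reaches L-position 12 → W
n=14: only reaches 13(W), 7(W), all W → L
n=15: reaches L-position 14 → W
n=16: only reaches 15(W), 9(W), all W → L
n=17: reaches L-position 16 → W
n=18: only reaches 17(W), 11(W), all W → L
n=19: reaches L-position 18 → W
n=20: only reaches 19(W), 13(W), all W → L
n=21: reaches L-position 20 → W
n=22: only reaches 21(W), 15(W), all W → L
n=23: reaches L-position 22 → W
n=24: only reaches 23(W), 17(W), all W → L
n=25: reaches L-position 24 → W
Reading off the rows marked L gives the requested list; there are 13 such values of n.

0, 2, 4, 6, 8, 10, 12, 14, 16, 18, 20, 22, 24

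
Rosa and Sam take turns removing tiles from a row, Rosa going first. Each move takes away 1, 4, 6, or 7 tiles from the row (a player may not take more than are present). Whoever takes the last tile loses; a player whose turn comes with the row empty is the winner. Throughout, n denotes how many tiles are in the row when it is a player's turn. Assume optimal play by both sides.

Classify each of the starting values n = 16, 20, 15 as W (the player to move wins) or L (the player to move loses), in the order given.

16: L, 20: W, 15: W

Classify positions by backward induction: terminal positions (no move available) are W. From any other position, the mover wins iff some move reaches an L.
n=0: no move; the opponent has just taken the last tile and therefore loses → W
n=1: →0(W) only, which is W, so L
n=2: →1(L), so W
n=3: →2(W) only, which is W, so L
n=4: →3(L), so W
n=5: →1(L), so W
n=6: →5(W), 2(W), 0(W) — all W, so L
n=7: →6(L), so W
n=8: →1(L), so W
n=9: →3(L), so W
n=10: →6(L), so W
n=11: →10(W), 7(W), 5(W), 4(W) — all W, so L
n=12: →11(L), so W
n=13: →6(L), so W
n=14: →13(W), 10(W), 8(W), 7(W) — all W, so L
n=15: →14(L), so W
n=16: →15(W), 12(W), 10(W), 9(W) — all W, so L
n=17: →16(L), so W
n=18: →14(L), so W
n=19: →18(W), 15(W), 13(W), 12(W) — all W, so L
n=20: →19(L), so W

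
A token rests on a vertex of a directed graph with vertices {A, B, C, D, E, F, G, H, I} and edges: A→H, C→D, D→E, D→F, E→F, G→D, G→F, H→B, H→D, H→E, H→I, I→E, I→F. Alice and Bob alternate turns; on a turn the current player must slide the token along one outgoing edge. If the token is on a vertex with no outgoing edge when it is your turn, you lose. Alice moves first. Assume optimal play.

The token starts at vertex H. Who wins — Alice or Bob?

Use the standard recursion: the mover loses at a terminal position; elsewhere, the mover wins exactly when some move hands the opponent an L position.
Every edge goes from a vertex to one that appears earlier in the order F, B, E, D, G, I, H, C, A, so processing vertices in that order labels each vertex after all of its successors.
F: no outgoing edge → L
B: no outgoing edge → L
E: can move to F, which is L ⇒ W
D: can move to F, which is L ⇒ W
G: can move to F, which is L ⇒ W
I: can move to F, which is L ⇒ W
H: can move to B, which is L ⇒ W
C: the only move is to D(W), a W ⇒ L
A: the only move is to H(W), a W ⇒ L
The starting position H is W: Alice should move to B, handing over an L position.

Alice wins.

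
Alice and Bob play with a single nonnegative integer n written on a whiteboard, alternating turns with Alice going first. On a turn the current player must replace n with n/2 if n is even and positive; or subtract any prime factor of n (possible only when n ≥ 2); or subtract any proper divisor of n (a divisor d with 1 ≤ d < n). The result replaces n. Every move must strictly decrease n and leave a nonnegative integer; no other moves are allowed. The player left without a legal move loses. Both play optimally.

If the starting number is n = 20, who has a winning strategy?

Bob wins.

Work bottom-up. With no move the player to move loses. Otherwise the position is W if at least one move leads to an L position for the opponent, and L if every move leads to a W.
n=0: no move → L
n=1: no move → L
n=2: W (go to 0, an L position)
n=3: W (go to 0, an L position)
n=4: L (options 2(W), 3(W) are all W)
n=5: W (go to 0, an L position)
n=6: W (go to 4, an L position)
n=7: W (go to 0, an L position)
n=8: W (go to 4, an L position)
n=9: L (options 6(W), 8(W) are all W)
n=10: W (go to 9, an L position)
n=11: W (go to 0, an L position)
n=12: W (go to 9, an L position)
n=13: W (go to 0, an L position)
n=14: L (options 7(W), 12(W), 13(W) are all W)
n=15: W (go to 14, an L position)
n=16: W (go to 14, an L position)
n=17: W (go to 0, an L position)
n=18: W (go to 9, an L position)
n=19: W (go to 0, an L position)
n=20: L (options 10(W), 15(W), 16(W), 18(W), 19(W) are all W)
Every move from 20 reaches a W position, so the mover loses.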